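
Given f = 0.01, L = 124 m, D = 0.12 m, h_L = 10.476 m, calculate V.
Formula: h_L = f \frac{L}{D} \frac{V^2}{2g}
Substituting knowns: 10.476 = 0.01·(124/0.12)·V²/(2·9.81)
Solving for V: V = √(10.476·2·9.81/(0.01·(124/0.12))) = 4.46 m/s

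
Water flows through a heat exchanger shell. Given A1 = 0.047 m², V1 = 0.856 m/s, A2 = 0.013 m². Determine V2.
Formula: V_2 = \frac{A_1 V_1}{A_2}
V2 = 0.047·0.856/0.013 = 3.095 m/s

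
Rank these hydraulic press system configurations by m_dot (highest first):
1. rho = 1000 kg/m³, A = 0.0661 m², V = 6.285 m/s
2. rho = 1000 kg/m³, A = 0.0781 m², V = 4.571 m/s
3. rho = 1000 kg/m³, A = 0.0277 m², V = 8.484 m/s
Case 1: m_dot = 415.4 kg/s
Case 2: m_dot = 357 kg/s
Case 3: m_dot = 235 kg/s
Ranking (highest first): 1, 2, 3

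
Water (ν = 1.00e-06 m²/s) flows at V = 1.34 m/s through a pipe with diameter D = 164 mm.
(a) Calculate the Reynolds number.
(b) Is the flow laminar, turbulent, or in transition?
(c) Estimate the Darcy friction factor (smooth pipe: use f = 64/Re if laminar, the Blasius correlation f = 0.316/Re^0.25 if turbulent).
(a) Re = V·D/ν = 1.34·0.164/1.00e-06 = 219760
(b) Flow regime: turbulent (Re > 4000)
(c) Friction factor: f = 0.316/Re^0.25 = 0.316/219760^0.25 = 0.01459 (Blasius is strictly valid for Re ≲ 1e5; used here as the smooth-pipe estimate the problem specifies)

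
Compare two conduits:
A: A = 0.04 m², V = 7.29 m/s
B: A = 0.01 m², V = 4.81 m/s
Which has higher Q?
Q(A) = 291.6 L/s, Q(B) = 48.1 L/s. Answer: A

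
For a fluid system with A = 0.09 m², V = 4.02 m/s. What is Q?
Formula: Q = A V
Q = 0.09·4.02·1000 = 361.8 L/s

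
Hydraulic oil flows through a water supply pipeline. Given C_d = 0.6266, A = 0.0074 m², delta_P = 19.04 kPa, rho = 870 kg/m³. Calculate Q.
Formula: Q = C_d A \sqrt{\frac{2 \Delta P}{\rho}}
Q = 0.6266·0.0074·√(2·(19.04·1000)/870)·1000 = 30.68 L/s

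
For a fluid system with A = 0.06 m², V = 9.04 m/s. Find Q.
Formula: Q = A V
Q = 0.06·9.04·1000 = 542.4 L/s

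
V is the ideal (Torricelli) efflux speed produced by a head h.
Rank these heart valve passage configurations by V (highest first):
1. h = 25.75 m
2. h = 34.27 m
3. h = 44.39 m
Case 1: V = 22.48 m/s
Case 2: V = 25.93 m/s
Case 3: V = 29.51 m/s
Ranking (highest first): 3, 2, 1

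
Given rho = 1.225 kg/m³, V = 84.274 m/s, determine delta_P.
Formula: V = \sqrt{\frac{2 \Delta P}{\rho}}
Substituting knowns: 84.274 = √(2·(delta_P·1000)/1.225)
Solving for delta_P: delta_P = 84.274²·1.225/2/1000 = 4.35 kPa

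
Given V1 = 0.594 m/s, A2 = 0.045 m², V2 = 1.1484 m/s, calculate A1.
Formula: V_2 = \frac{A_1 V_1}{A_2}
Substituting knowns: 1.1484 = A1·0.594/0.045
Solving for A1: A1 = 1.1484·0.045/0.594 = 0.087 m²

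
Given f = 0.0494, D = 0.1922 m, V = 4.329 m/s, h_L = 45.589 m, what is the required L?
Formula: h_L = f \frac{L}{D} \frac{V^2}{2g}
Substituting knowns: 45.589 = 0.0494·(L/0.1922)·4.329²/(2·9.81)
Solving for L: L = 45.589·2·9.81·0.1922/(0.0494·4.329²) = 185.7 m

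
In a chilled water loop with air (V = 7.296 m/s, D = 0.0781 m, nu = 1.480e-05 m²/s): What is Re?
Formula: Re = \frac{V D}{\nu}
Re = 7.296·0.0781/1.480e-05 = 38501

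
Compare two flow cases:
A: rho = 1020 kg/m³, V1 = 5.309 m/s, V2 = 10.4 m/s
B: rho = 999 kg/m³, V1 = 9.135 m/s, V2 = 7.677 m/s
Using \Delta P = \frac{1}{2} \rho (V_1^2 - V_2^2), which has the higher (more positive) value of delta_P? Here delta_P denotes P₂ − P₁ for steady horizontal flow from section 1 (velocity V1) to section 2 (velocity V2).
delta_P(A) = -40.79 kPa, delta_P(B) = 12.24 kPa. Answer: B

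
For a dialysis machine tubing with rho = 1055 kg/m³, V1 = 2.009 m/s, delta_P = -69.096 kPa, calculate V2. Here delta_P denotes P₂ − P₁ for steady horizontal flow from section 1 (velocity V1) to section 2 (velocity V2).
Formula: \Delta P = \frac{1}{2} \rho (V_1^2 - V_2^2)
Substituting knowns: -69.096 = 0.5·1055·(2.009² − V2²)/1000
Solving for V2: V2 = √(2.009² − 2·(-69.096·1000)/1055) = 11.62 m/s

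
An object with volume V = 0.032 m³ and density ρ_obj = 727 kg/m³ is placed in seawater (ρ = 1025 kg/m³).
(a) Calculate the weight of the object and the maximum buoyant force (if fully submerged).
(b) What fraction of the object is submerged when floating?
(a) W=rho_obj*g*V=727*9.81*0.032=228.2 N; F_B(max)=rho*g*V=1025*9.81*0.032=321.8 N
(b) Floating fraction=rho_obj/rho=727/1025=0.709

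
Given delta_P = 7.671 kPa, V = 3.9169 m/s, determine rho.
Formula: V = \sqrt{\frac{2 \Delta P}{\rho}}
Substituting knowns: 3.9169 = √(2·(7.671·1000)/rho)
Solving for rho: rho = 2·(7.671·1000)/3.9169² = 1000 kg/m³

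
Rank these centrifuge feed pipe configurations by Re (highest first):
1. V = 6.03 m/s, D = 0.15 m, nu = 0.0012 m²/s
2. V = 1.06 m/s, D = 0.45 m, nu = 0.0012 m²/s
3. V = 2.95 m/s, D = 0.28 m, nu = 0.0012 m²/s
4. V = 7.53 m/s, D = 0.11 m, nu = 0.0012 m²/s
Case 1: Re = 753.8
Case 2: Re = 397.5
Case 3: Re = 688.3
Case 4: Re = 690.3
Ranking (highest first): 1, 4, 3, 2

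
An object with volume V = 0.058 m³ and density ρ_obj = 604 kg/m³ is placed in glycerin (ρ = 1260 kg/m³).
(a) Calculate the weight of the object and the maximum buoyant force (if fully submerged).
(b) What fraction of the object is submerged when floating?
(a) W=rho_obj*g*V=604*9.81*0.058=343.7 N; F_B(max)=rho*g*V=1260*9.81*0.058=716.9 N
(b) Floating fraction=rho_obj/rho=604/1260=0.479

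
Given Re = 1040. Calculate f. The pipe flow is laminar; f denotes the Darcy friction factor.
Formula: f = \frac{64}{Re}
f = 64/1040 = 0.06154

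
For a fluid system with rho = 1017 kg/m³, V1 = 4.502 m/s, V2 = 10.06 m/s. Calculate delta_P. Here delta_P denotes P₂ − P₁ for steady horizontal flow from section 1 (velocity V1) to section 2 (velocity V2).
Formula: \Delta P = \frac{1}{2} \rho (V_1^2 - V_2^2)
delta_P = 0.5·1017·(4.502² − 10.06²)/1000 = -41.16 kPa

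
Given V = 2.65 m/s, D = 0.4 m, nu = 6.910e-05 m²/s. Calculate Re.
Formula: Re = \frac{V D}{\nu}
Re = 2.65·0.4/6.910e-05 = 15340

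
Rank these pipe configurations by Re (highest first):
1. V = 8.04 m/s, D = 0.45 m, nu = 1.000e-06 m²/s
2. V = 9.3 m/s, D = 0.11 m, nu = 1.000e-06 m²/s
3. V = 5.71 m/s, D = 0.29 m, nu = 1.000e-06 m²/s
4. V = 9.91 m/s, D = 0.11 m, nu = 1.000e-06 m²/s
Case 1: Re = 3.618e+06
Case 2: Re = 1.023e+06
Case 3: Re = 1.656e+06
Case 4: Re = 1.090e+06
Ranking (highest first): 1, 3, 4, 2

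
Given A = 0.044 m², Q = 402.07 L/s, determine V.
Formula: Q = A V
Substituting knowns: 402.07 = 0.044·V·1000
Solving for V: V = (402.07/1000)/0.044 = 9.138 m/s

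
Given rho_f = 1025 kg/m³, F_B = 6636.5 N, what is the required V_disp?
Formula: F_B = \rho_f g V_{disp}
Substituting knowns: 6636.5 = 1025·9.81·V_disp
Solving for V_disp: V_disp = 6636.5/(1025·9.81) = 0.66 m³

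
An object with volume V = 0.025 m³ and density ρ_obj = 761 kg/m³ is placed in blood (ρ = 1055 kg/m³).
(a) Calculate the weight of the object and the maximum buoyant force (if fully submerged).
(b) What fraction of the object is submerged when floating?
(a) W=rho_obj*g*V=761*9.81*0.025=186.6 N; F_B(max)=rho*g*V=1055*9.81*0.025=258.7 N
(b) Floating fraction=rho_obj/rho=761/1055=0.721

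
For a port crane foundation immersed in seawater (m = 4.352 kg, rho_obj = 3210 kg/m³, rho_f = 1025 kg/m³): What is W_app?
Formula: W_{app} = mg\left(1 - \frac{\rho_f}{\rho_{obj}}\right)
W_app = 4.352·9.81·(1 − 1025/3210) = 29.06 N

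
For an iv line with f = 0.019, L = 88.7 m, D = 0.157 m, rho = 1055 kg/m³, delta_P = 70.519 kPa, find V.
Formula: \Delta P = f \frac{L}{D} \frac{\rho V^2}{2}
Substituting knowns: 70.519 = 0.019·(88.7/0.157)·0.5·1055·V²/1000
Solving for V: V = √((70.519·1000)/(0.019·(88.7/0.157)·0.5·1055)) = 3.529 m/s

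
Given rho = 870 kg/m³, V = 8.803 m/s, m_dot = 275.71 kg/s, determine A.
Formula: \dot{m} = \rho A V
Substituting knowns: 275.71 = 870·A·8.803
Solving for A: A = 275.71/(870·8.803) = 0.036 m²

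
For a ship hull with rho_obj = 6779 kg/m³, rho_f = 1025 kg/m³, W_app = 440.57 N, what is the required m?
Formula: W_{app} = mg\left(1 - \frac{\rho_f}{\rho_{obj}}\right)
Substituting knowns: 440.57 = m·9.81·(1 − 1025/6779)
Solving for m: m = 440.57/(9.81·(1 − 1025/6779)) = 52.91 kg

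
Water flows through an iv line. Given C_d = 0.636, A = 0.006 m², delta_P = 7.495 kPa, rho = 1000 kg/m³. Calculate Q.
Formula: Q = C_d A \sqrt{\frac{2 \Delta P}{\rho}}
Q = 0.636·0.006·√(2·(7.495·1000)/1000)·1000 = 14.77 L/s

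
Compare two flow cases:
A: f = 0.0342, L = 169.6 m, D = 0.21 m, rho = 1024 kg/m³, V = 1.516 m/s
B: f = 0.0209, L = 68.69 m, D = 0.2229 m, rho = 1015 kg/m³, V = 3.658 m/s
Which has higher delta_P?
delta_P(A) = 32.5 kPa, delta_P(B) = 43.74 kPa. Answer: B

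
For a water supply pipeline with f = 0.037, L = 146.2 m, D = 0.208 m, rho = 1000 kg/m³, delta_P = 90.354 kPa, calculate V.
Formula: \Delta P = f \frac{L}{D} \frac{\rho V^2}{2}
Substituting knowns: 90.354 = 0.037·(146.2/0.208)·0.5·1000·V²/1000
Solving for V: V = √((90.354·1000)/(0.037·(146.2/0.208)·0.5·1000)) = 2.636 m/s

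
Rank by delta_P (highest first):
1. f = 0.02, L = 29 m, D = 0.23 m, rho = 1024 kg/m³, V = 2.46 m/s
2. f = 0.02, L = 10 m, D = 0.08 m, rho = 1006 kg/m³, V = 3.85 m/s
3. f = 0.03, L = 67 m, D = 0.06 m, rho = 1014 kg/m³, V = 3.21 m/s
Case 1: delta_P = 7.813 kPa
Case 2: delta_P = 18.64 kPa
Case 3: delta_P = 175 kPa
Ranking (highest first): 3, 2, 1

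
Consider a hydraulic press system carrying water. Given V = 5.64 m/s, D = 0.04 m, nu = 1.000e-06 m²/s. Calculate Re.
Formula: Re = \frac{V D}{\nu}
Re = 5.64·0.04/1.000e-06 = 225600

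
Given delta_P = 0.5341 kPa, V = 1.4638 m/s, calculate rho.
Formula: V = \sqrt{\frac{2 \Delta P}{\rho}}
Substituting knowns: 1.4638 = √(2·(0.5341·1000)/rho)
Solving for rho: rho = 2·(0.5341·1000)/1.4638² = 498.5 kg/m³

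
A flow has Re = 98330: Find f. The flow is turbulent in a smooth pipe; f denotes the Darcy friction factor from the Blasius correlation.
Formula: f = \frac{0.316}{Re^{0.25}}
f = 0.316/98330^0.25 = 0.01784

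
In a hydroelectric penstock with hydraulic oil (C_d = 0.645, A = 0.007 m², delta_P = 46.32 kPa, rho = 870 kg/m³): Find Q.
Formula: Q = C_d A \sqrt{\frac{2 \Delta P}{\rho}}
Q = 0.645·0.007·√(2·(46.32·1000)/870)·1000 = 46.59 L/s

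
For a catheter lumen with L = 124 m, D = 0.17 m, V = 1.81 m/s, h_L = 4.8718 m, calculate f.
Formula: h_L = f \frac{L}{D} \frac{V^2}{2g}
Substituting knowns: 4.8718 = f·(124/0.17)·1.81²/(2·9.81)
Solving for f: f = 4.8718·2·9.81/((124/0.17)·1.81²) = 0.04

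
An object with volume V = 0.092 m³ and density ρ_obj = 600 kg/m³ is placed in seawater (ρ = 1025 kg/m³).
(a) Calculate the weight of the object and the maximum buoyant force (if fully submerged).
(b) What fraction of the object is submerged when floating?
(a) W=rho_obj*g*V=600*9.81*0.092=541.5 N; F_B(max)=rho*g*V=1025*9.81*0.092=925.1 N
(b) Floating fraction=rho_obj/rho=600/1025=0.585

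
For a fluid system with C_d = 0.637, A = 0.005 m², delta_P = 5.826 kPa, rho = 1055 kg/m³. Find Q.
Formula: Q = C_d A \sqrt{\frac{2 \Delta P}{\rho}}
Q = 0.637·0.005·√(2·(5.826·1000)/1055)·1000 = 10.58 L/s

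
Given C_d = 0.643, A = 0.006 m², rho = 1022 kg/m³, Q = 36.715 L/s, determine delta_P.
Formula: Q = C_d A \sqrt{\frac{2 \Delta P}{\rho}}
Substituting knowns: 36.715 = 0.643·0.006·√(2·(delta_P·1000)/1022)·1000
Solving for delta_P: delta_P = ((36.715/1000)/(0.643·0.006))²·1022/2/1000 = 46.28 kPa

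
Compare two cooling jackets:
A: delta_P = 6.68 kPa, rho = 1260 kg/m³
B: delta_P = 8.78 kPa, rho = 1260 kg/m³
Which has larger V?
V(A) = 3.256 m/s, V(B) = 3.733 m/s. Answer: B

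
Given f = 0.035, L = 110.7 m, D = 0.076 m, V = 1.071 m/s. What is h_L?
Formula: h_L = f \frac{L}{D} \frac{V^2}{2g}
h_L = 0.035·(110.7/0.076)·1.071²/(2·9.81) = 2.98 m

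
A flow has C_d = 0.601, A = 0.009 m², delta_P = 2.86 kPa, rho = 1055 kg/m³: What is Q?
Formula: Q = C_d A \sqrt{\frac{2 \Delta P}{\rho}}
Q = 0.601·0.009·√(2·(2.86·1000)/1055)·1000 = 12.59 L/s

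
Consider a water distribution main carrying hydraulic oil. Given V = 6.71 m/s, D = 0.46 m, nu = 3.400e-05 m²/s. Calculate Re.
Formula: Re = \frac{V D}{\nu}
Re = 6.71·0.46/3.400e-05 = 90782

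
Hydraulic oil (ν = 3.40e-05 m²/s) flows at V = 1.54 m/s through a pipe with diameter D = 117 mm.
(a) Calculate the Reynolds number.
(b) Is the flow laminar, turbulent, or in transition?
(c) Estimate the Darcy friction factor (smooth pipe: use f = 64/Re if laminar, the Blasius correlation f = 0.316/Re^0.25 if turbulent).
(a) Re = V·D/ν = 1.54·0.117/3.40e-05 = 5299.4
(b) Flow regime: turbulent (Re > 4000)
(c) Friction factor: f = 0.316/Re^0.25 = 0.316/5299.4^0.25 = 0.03704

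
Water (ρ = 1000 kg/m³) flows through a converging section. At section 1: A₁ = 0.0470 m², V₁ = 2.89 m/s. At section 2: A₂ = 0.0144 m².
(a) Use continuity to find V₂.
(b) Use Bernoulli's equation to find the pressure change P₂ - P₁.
(a) Continuity: A₁V₁=A₂V₂ -> V₂=A₁V₁/A₂=0.0470*2.89/0.0144=9.43 m/s
(b) Bernoulli: P₂-P₁=0.5*rho*(V₁^2-V₂^2)/1000=0.5*1000*(2.89^2-9.43^2)/1000=-40.29 kPa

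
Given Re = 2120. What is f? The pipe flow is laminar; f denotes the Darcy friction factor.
Formula: f = \frac{64}{Re}
f = 64/2120 = 0.03019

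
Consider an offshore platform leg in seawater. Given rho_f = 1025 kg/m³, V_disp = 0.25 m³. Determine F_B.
Formula: F_B = \rho_f g V_{disp}
F_B = 1025·9.81·0.25 = 2514 N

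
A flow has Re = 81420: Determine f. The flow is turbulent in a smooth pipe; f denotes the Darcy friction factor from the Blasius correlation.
Formula: f = \frac{0.316}{Re^{0.25}}
f = 0.316/81420^0.25 = 0.01871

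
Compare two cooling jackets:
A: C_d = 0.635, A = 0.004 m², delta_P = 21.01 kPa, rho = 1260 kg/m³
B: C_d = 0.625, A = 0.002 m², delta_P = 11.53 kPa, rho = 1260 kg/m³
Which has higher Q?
Q(A) = 14.67 L/s, Q(B) = 5.348 L/s. Answer: A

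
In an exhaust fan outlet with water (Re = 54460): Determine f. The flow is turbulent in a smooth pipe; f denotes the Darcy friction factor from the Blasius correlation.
Formula: f = \frac{0.316}{Re^{0.25}}
f = 0.316/54460^0.25 = 0.02069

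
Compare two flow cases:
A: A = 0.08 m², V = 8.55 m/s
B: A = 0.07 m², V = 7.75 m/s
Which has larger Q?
Q(A) = 684 L/s, Q(B) = 542.5 L/s. Answer: A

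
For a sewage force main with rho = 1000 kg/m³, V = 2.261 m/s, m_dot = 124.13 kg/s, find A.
Formula: \dot{m} = \rho A V
Substituting knowns: 124.13 = 1000·A·2.261
Solving for A: A = 124.13/(1000·2.261) = 0.0549 m²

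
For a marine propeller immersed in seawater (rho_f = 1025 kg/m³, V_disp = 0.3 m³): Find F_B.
Formula: F_B = \rho_f g V_{disp}
F_B = 1025·9.81·0.3 = 3017 N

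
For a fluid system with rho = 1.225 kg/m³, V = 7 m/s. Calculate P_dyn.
Formula: P_{dyn} = \frac{1}{2} \rho V^2
P_dyn = 0.5·1.225·7²/1000 = 0.03001 kPa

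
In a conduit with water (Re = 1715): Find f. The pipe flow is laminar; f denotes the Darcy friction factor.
Formula: f = \frac{64}{Re}
f = 64/1715 = 0.03732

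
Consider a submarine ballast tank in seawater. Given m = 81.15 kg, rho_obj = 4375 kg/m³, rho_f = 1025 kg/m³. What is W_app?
Formula: W_{app} = mg\left(1 - \frac{\rho_f}{\rho_{obj}}\right)
W_app = 81.15·9.81·(1 − 1025/4375) = 609.6 N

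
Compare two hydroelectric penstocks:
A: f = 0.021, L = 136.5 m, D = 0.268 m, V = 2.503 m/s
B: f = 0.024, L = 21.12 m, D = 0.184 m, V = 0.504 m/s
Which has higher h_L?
h_L(A) = 3.415 m, h_L(B) = 0.03567 m. Answer: A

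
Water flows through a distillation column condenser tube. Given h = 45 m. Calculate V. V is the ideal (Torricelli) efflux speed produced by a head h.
Formula: V = \sqrt{2 g h}
V = √(2·9.81·45) = 29.71 m/s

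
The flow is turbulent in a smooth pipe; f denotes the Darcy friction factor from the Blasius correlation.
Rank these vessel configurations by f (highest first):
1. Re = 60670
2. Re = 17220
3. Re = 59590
Case 1: f = 0.02013
Case 2: f = 0.02759
Case 3: f = 0.02023
Ranking (highest first): 2, 3, 1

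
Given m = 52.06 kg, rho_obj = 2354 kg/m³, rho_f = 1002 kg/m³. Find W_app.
Formula: W_{app} = mg\left(1 - \frac{\rho_f}{\rho_{obj}}\right)
W_app = 52.06·9.81·(1 − 1002/2354) = 293.3 N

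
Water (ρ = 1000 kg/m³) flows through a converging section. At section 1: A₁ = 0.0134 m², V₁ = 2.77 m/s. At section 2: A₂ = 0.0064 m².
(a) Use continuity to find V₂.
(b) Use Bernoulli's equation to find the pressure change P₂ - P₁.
(a) Continuity: A₁V₁=A₂V₂ -> V₂=A₁V₁/A₂=0.0134*2.77/0.0064=5.80 m/s
(b) Bernoulli: P₂-P₁=0.5*rho*(V₁^2-V₂^2)/1000=0.5*1000*(2.77^2-5.80^2)/1000=-12.98 kPa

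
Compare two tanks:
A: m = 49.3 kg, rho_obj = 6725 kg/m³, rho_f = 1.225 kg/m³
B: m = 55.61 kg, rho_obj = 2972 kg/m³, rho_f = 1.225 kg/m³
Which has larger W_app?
W_app(A) = 483.5 N, W_app(B) = 545.3 N. Answer: B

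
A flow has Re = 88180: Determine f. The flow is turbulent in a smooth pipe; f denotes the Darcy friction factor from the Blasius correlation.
Formula: f = \frac{0.316}{Re^{0.25}}
f = 0.316/88180^0.25 = 0.01834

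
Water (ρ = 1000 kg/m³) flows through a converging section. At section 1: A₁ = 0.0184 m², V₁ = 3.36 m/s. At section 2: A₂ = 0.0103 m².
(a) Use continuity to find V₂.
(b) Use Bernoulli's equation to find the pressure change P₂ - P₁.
(a) Continuity: A₁V₁=A₂V₂ -> V₂=A₁V₁/A₂=0.0184*3.36/0.0103=6.00 m/s
(b) Bernoulli: P₂-P₁=0.5*rho*(V₁^2-V₂^2)/1000=0.5*1000*(3.36^2-6.00^2)/1000=-12.36 kPa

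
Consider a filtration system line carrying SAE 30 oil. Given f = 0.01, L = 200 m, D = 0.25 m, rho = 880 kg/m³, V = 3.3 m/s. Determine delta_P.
Formula: \Delta P = f \frac{L}{D} \frac{\rho V^2}{2}
delta_P = 0.01·(200/0.25)·0.5·880·3.3²/1000 = 38.33 kPa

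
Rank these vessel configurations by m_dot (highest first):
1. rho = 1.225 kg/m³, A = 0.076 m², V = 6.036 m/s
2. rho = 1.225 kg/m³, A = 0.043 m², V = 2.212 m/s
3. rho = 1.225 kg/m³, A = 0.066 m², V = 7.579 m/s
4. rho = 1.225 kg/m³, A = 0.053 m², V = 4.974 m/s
Case 1: m_dot = 0.562 kg/s
Case 2: m_dot = 0.1165 kg/s
Case 3: m_dot = 0.6128 kg/s
Case 4: m_dot = 0.3229 kg/s
Ranking (highest first): 3, 1, 4, 2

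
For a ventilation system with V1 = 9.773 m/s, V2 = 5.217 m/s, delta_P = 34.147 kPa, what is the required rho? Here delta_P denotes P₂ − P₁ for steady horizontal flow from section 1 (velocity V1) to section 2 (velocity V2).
Formula: \Delta P = \frac{1}{2} \rho (V_1^2 - V_2^2)
Substituting knowns: 34.147 = 0.5·rho·(9.773² − 5.217²)/1000
Solving for rho: rho = 2·(34.147·1000)/(9.773² − 5.217²) = 1000 kg/m³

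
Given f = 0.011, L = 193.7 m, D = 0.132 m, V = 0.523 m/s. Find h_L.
Formula: h_L = f \frac{L}{D} \frac{V^2}{2g}
h_L = 0.011·(193.7/0.132)·0.523²/(2·9.81) = 0.225 m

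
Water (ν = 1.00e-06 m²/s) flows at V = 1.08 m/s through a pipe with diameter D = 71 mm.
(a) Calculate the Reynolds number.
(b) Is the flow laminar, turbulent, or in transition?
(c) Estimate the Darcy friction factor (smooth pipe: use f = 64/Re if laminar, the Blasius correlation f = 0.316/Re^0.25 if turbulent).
(a) Re = V·D/ν = 1.08·0.071/1.00e-06 = 76680
(b) Flow regime: turbulent (Re > 4000)
(c) Friction factor: f = 0.316/Re^0.25 = 0.316/76680^0.25 = 0.01899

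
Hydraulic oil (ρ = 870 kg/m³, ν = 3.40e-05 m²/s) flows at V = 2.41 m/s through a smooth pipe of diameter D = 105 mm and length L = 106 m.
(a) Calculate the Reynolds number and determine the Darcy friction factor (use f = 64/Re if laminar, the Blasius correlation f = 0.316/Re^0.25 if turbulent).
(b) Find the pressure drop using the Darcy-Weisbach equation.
(a) Re = V·D/ν = 2.41·0.105/3.40e-05 = 7442.6 → turbulent (Re > 4000); f = 0.316/Re^0.25 = 0.316/7442.6^0.25 = 0.034022
(b) Darcy-Weisbach: ΔP = f·(L/D)·½ρV²/1000 = 0.034022·(106/0.105)·½·870·2.41²/1000 = 86.78 kPa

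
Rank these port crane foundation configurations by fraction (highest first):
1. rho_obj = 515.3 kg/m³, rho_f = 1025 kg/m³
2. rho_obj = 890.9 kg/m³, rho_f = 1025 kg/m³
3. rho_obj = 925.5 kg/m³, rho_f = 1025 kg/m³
Case 1: fraction = 0.5027
Case 2: fraction = 0.8692
Case 3: fraction = 0.9029
Ranking (highest first): 3, 2, 1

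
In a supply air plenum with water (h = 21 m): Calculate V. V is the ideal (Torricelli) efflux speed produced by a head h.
Formula: V = \sqrt{2 g h}
V = √(2·9.81·21) = 20.3 m/s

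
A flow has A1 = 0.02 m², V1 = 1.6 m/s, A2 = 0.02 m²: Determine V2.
Formula: V_2 = \frac{A_1 V_1}{A_2}
V2 = 0.02·1.6/0.02 = 1.6 m/s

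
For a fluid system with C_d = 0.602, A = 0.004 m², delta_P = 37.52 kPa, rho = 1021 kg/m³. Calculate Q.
Formula: Q = C_d A \sqrt{\frac{2 \Delta P}{\rho}}
Q = 0.602·0.004·√(2·(37.52·1000)/1021)·1000 = 20.64 L/s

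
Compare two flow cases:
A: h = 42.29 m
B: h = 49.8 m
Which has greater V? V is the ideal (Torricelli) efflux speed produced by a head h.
V(A) = 28.81 m/s, V(B) = 31.26 m/s. Answer: B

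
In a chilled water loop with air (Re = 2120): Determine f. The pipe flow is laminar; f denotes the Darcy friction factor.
Formula: f = \frac{64}{Re}
f = 64/2120 = 0.03019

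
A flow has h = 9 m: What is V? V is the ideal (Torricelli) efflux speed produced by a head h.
Formula: V = \sqrt{2 g h}
V = √(2·9.81·9) = 13.29 m/s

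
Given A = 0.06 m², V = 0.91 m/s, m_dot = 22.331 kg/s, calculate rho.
Formula: \dot{m} = \rho A V
Substituting knowns: 22.331 = rho·0.06·0.91
Solving for rho: rho = 22.331/(0.06·0.91) = 409 kg/m³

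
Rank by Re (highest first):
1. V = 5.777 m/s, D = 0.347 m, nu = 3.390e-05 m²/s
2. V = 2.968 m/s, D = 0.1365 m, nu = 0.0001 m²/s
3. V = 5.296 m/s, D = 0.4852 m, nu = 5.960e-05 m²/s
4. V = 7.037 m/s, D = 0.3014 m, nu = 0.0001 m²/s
Case 1: Re = 59133
Case 2: Re = 4051
Case 3: Re = 43114
Case 4: Re = 21210
Ranking (highest first): 1, 3, 4, 2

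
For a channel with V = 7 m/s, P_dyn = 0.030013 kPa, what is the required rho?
Formula: P_{dyn} = \frac{1}{2} \rho V^2
Substituting knowns: 0.030013 = 0.5·rho·7²/1000
Solving for rho: rho = 2·(0.030013·1000)/7² = 1.225 kg/m³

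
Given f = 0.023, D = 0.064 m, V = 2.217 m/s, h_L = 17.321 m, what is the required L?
Formula: h_L = f \frac{L}{D} \frac{V^2}{2g}
Substituting knowns: 17.321 = 0.023·(L/0.064)·2.217²/(2·9.81)
Solving for L: L = 17.321·2·9.81·0.064/(0.023·2.217²) = 192.4 m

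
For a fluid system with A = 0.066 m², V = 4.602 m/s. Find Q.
Formula: Q = A V
Q = 0.066·4.602·1000 = 303.7 L/s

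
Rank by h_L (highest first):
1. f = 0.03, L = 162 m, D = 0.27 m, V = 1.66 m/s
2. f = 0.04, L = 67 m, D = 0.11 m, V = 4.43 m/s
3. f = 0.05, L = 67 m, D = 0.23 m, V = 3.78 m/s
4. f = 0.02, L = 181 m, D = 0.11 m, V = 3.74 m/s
Case 1: h_L = 2.528 m
Case 2: h_L = 24.37 m
Case 3: h_L = 10.61 m
Case 4: h_L = 23.46 m
Ranking (highest first): 2, 4, 3, 1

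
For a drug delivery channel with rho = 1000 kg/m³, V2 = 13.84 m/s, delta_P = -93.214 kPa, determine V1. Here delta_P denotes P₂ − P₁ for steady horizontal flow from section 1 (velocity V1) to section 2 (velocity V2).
Formula: \Delta P = \frac{1}{2} \rho (V_1^2 - V_2^2)
Substituting knowns: -93.214 = 0.5·1000·(V1² − 13.84²)/1000
Solving for V1: V1 = √(13.84² + 2·(-93.214·1000)/1000) = 2.262 m/s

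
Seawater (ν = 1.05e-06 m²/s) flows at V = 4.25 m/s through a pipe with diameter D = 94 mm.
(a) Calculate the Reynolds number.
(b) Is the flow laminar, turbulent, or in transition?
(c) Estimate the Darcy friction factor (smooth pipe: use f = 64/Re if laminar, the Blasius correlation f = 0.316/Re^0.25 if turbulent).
(a) Re = V·D/ν = 4.25·0.094/1.05e-06 = 380480
(b) Flow regime: turbulent (Re > 4000)
(c) Friction factor: f = 0.316/Re^0.25 = 0.316/380480^0.25 = 0.01272 (Blasius is strictly valid for Re ≲ 1e5; used here as the smooth-pipe estimate the problem specifies)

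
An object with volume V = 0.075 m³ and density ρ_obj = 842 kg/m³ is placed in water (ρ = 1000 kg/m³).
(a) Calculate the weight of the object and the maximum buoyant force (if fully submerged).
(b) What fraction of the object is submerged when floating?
(a) W=rho_obj*g*V=842*9.81*0.075=619.5 N; F_B(max)=rho*g*V=1000*9.81*0.075=735.8 N
(b) Floating fraction=rho_obj/rho=842/1000=0.842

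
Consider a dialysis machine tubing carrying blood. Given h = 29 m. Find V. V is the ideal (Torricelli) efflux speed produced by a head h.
Formula: V = \sqrt{2 g h}
V = √(2·9.81·29) = 23.85 m/s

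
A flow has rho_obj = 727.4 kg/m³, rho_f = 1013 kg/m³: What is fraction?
Formula: f_{sub} = \frac{\rho_{obj}}{\rho_f}
fraction = 727.4/1013 = 0.7181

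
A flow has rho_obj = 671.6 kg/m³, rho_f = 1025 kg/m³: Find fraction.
Formula: f_{sub} = \frac{\rho_{obj}}{\rho_f}
fraction = 671.6/1025 = 0.6552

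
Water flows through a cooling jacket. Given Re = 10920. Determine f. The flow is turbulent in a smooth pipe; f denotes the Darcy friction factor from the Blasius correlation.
Formula: f = \frac{0.316}{Re^{0.25}}
f = 0.316/10920^0.25 = 0.03091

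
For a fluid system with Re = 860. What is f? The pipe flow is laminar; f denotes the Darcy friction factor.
Formula: f = \frac{64}{Re}
f = 64/860 = 0.07442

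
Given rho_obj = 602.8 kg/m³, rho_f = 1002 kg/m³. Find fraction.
Formula: f_{sub} = \frac{\rho_{obj}}{\rho_f}
fraction = 602.8/1002 = 0.6016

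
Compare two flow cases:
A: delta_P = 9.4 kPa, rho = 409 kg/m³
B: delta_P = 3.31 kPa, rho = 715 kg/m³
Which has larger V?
V(A) = 6.78 m/s, V(B) = 3.043 m/s. Answer: A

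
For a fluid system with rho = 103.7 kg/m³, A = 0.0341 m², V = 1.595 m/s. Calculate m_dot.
Formula: \dot{m} = \rho A V
m_dot = 103.7·0.0341·1.595 = 5.64 kg/s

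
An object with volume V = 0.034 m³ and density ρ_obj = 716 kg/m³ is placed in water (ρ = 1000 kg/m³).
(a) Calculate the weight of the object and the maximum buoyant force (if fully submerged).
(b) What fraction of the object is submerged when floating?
(a) W=rho_obj*g*V=716*9.81*0.034=238.8 N; F_B(max)=rho*g*V=1000*9.81*0.034=333.5 N
(b) Floating fraction=rho_obj/rho=716/1000=0.716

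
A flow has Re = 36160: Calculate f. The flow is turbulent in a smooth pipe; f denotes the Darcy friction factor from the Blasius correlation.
Formula: f = \frac{0.316}{Re^{0.25}}
f = 0.316/36160^0.25 = 0.02292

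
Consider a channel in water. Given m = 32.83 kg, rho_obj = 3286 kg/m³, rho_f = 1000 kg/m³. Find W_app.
Formula: W_{app} = mg\left(1 - \frac{\rho_f}{\rho_{obj}}\right)
W_app = 32.83·9.81·(1 − 1000/3286) = 224.1 N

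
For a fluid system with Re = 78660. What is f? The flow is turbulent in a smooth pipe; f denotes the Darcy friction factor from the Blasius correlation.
Formula: f = \frac{0.316}{Re^{0.25}}
f = 0.316/78660^0.25 = 0.01887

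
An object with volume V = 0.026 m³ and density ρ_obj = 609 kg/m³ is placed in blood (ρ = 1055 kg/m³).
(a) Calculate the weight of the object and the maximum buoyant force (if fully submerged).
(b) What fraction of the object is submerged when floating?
(a) W=rho_obj*g*V=609*9.81*0.026=155.3 N; F_B(max)=rho*g*V=1055*9.81*0.026=269.1 N
(b) Floating fraction=rho_obj/rho=609/1055=0.577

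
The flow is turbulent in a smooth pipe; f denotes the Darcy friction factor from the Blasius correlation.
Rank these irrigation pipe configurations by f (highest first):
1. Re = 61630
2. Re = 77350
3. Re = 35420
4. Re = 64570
Case 1: f = 0.02006
Case 2: f = 0.01895
Case 3: f = 0.02303
Case 4: f = 0.01982
Ranking (highest first): 3, 1, 4, 2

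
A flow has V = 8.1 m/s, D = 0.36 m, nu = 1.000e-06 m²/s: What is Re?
Formula: Re = \frac{V D}{\nu}
Re = 8.1·0.36/1.000e-06 = 2.916e+06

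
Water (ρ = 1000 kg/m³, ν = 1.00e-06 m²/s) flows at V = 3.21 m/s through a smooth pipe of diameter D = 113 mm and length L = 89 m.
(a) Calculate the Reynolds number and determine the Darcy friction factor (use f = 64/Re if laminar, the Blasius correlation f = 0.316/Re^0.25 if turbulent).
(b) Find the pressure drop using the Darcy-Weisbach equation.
(a) Re = V·D/ν = 3.21·0.113/1.00e-06 = 362730 → turbulent (Re > 4000); f = 0.316/Re^0.25 = 0.316/362730^0.25 = 0.012876 (Blasius is strictly valid for Re ≲ 1e5; used here as the smooth-pipe estimate the problem specifies)
(b) Darcy-Weisbach: ΔP = f·(L/D)·½ρV²/1000 = 0.012876·(89/0.113)·½·1000·3.21²/1000 = 52.25 kPa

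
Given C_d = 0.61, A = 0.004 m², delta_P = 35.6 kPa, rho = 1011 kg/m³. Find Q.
Formula: Q = C_d A \sqrt{\frac{2 \Delta P}{\rho}}
Q = 0.61·0.004·√(2·(35.6·1000)/1011)·1000 = 20.48 L/s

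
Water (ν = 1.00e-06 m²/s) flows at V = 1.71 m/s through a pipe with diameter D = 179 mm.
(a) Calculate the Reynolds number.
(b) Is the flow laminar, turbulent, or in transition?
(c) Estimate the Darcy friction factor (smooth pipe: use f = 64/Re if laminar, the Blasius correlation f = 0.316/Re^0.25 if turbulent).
(a) Re = V·D/ν = 1.71·0.179/1.00e-06 = 306090
(b) Flow regime: turbulent (Re > 4000)
(c) Friction factor: f = 0.316/Re^0.25 = 0.316/306090^0.25 = 0.01343 (Blasius is strictly valid for Re ≲ 1e5; used here as the smooth-pipe estimate the problem specifies)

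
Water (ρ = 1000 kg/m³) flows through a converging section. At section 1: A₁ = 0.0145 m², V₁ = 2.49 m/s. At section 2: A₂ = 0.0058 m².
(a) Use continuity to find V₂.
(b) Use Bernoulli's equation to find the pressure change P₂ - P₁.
(a) Continuity: A₁V₁=A₂V₂ -> V₂=A₁V₁/A₂=0.0145*2.49/0.0058=6.23 m/s
(b) Bernoulli: P₂-P₁=0.5*rho*(V₁^2-V₂^2)/1000=0.5*1000*(2.49^2-6.23^2)/1000=-16.31 kPa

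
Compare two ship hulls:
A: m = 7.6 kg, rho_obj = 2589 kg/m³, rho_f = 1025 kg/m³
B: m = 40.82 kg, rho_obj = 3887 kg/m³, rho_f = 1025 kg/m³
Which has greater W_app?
W_app(A) = 45.04 N, W_app(B) = 294.8 N. Answer: B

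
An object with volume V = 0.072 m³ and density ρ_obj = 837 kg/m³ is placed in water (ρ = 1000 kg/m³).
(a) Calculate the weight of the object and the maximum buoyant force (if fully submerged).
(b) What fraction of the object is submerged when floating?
(a) W=rho_obj*g*V=837*9.81*0.072=591.2 N; F_B(max)=rho*g*V=1000*9.81*0.072=706.3 N
(b) Floating fraction=rho_obj/rho=837/1000=0.837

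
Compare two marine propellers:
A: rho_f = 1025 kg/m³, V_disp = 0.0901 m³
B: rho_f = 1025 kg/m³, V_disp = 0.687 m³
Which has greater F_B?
F_B(A) = 906 N, F_B(B) = 6908 N. Answer: B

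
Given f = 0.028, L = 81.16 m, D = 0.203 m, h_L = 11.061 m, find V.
Formula: h_L = f \frac{L}{D} \frac{V^2}{2g}
Substituting knowns: 11.061 = 0.028·(81.16/0.203)·V²/(2·9.81)
Solving for V: V = √(11.061·2·9.81/(0.028·(81.16/0.203))) = 4.403 m/s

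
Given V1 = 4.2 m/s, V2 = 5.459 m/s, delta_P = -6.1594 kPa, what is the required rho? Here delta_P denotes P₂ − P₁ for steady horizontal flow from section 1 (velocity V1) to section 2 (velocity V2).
Formula: \Delta P = \frac{1}{2} \rho (V_1^2 - V_2^2)
Substituting knowns: -6.1594 = 0.5·rho·(4.2² − 5.459²)/1000
Solving for rho: rho = 2·(-6.1594·1000)/(4.2² − 5.459²) = 1013 kg/m³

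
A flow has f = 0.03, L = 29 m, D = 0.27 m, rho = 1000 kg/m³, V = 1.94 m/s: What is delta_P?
Formula: \Delta P = f \frac{L}{D} \frac{\rho V^2}{2}
delta_P = 0.03·(29/0.27)·0.5·1000·1.94²/1000 = 6.064 kPa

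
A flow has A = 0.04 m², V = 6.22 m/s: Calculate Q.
Formula: Q = A V
Q = 0.04·6.22·1000 = 248.8 L/s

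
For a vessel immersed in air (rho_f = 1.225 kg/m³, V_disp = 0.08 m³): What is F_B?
Formula: F_B = \rho_f g V_{disp}
F_B = 1.225·9.81·0.08 = 0.9614 N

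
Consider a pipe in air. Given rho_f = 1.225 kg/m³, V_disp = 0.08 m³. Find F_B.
Formula: F_B = \rho_f g V_{disp}
F_B = 1.225·9.81·0.08 = 0.9614 N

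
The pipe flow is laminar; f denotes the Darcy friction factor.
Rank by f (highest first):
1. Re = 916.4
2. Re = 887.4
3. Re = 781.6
Case 1: f = 0.06984
Case 2: f = 0.07212
Case 3: f = 0.08188
Ranking (highest first): 3, 2, 1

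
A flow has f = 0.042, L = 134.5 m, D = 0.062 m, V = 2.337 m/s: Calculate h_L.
Formula: h_L = f \frac{L}{D} \frac{V^2}{2g}
h_L = 0.042·(134.5/0.062)·2.337²/(2·9.81) = 25.36 m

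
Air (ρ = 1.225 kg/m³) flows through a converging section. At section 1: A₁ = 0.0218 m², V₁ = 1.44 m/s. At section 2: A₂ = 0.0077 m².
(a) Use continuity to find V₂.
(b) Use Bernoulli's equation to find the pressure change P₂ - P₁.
(a) Continuity: A₁V₁=A₂V₂ -> V₂=A₁V₁/A₂=0.0218*1.44/0.0077=4.08 m/s
(b) Bernoulli: P₂-P₁=0.5*rho*(V₁^2-V₂^2)/1000=0.5*1.225*(1.44^2-4.08^2)/1000=-0.008926 kPa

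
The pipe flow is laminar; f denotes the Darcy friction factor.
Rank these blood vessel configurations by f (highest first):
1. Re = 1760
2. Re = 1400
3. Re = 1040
Case 1: f = 0.03636
Case 2: f = 0.04571
Case 3: f = 0.06154
Ranking (highest first): 3, 2, 1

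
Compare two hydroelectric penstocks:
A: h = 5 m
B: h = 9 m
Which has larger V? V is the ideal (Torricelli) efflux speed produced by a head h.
V(A) = 9.905 m/s, V(B) = 13.29 m/s. Answer: B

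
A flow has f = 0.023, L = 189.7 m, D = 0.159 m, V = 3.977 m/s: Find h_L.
Formula: h_L = f \frac{L}{D} \frac{V^2}{2g}
h_L = 0.023·(189.7/0.159)·3.977²/(2·9.81) = 22.12 m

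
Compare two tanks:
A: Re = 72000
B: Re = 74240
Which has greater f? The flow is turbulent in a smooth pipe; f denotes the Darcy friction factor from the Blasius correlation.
f(A) = 0.01929, f(B) = 0.01914. Answer: A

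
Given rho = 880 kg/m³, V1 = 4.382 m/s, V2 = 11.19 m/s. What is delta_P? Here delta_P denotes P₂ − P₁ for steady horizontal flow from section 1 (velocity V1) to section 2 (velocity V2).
Formula: \Delta P = \frac{1}{2} \rho (V_1^2 - V_2^2)
delta_P = 0.5·880·(4.382² − 11.19²)/1000 = -46.65 kPa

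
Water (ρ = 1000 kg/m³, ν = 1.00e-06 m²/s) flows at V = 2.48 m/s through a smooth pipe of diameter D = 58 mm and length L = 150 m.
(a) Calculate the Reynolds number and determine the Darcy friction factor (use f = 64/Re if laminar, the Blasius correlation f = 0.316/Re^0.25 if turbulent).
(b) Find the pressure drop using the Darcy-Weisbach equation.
(a) Re = V·D/ν = 2.48·0.058/1.00e-06 = 143840 → turbulent (Re > 4000); f = 0.316/Re^0.25 = 0.316/143840^0.25 = 0.016226 (Blasius is strictly valid for Re ≲ 1e5; used here as the smooth-pipe estimate the problem specifies)
(b) Darcy-Weisbach: ΔP = f·(L/D)·½ρV²/1000 = 0.016226·(150/0.058)·½·1000·2.48²/1000 = 129 kPa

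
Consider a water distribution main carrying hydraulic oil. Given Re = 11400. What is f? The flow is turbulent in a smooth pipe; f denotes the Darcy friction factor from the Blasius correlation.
Formula: f = \frac{0.316}{Re^{0.25}}
f = 0.316/11400^0.25 = 0.03058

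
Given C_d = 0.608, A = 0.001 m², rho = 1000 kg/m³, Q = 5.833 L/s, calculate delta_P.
Formula: Q = C_d A \sqrt{\frac{2 \Delta P}{\rho}}
Substituting knowns: 5.833 = 0.608·0.001·√(2·(delta_P·1000)/1000)·1000
Solving for delta_P: delta_P = ((5.833/1000)/(0.608·0.001))²·1000/2/1000 = 46.02 kPa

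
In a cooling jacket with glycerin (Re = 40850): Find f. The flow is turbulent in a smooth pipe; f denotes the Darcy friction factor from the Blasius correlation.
Formula: f = \frac{0.316}{Re^{0.25}}
f = 0.316/40850^0.25 = 0.02223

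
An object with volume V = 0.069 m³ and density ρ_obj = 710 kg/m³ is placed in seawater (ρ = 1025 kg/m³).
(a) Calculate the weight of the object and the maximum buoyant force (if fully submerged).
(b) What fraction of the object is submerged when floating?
(a) W=rho_obj*g*V=710*9.81*0.069=480.6 N; F_B(max)=rho*g*V=1025*9.81*0.069=693.8 N
(b) Floating fraction=rho_obj/rho=710/1025=0.693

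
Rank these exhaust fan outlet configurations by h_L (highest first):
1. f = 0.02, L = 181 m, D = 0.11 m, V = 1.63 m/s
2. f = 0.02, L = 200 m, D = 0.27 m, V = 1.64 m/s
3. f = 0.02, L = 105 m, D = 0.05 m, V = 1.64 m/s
Case 1: h_L = 4.456 m
Case 2: h_L = 2.031 m
Case 3: h_L = 5.758 m
Ranking (highest first): 3, 1, 2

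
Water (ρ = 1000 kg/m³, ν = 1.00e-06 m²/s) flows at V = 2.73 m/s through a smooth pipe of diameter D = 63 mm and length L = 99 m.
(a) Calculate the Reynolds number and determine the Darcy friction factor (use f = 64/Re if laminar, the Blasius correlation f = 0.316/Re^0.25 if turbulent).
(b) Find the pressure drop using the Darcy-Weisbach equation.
(a) Re = V·D/ν = 2.73·0.063/1.00e-06 = 171990 → turbulent (Re > 4000); f = 0.316/Re^0.25 = 0.316/171990^0.25 = 0.015517 (Blasius is strictly valid for Re ≲ 1e5; used here as the smooth-pipe estimate the problem specifies)
(b) Darcy-Weisbach: ΔP = f·(L/D)·½ρV²/1000 = 0.015517·(99/0.063)·½·1000·2.73²/1000 = 90.87 kPa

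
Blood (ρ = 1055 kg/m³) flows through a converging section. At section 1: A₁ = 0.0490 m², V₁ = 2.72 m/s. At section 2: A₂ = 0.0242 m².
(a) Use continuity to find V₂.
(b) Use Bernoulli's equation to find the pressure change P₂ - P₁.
(a) Continuity: A₁V₁=A₂V₂ -> V₂=A₁V₁/A₂=0.0490*2.72/0.0242=5.51 m/s
(b) Bernoulli: P₂-P₁=0.5*rho*(V₁^2-V₂^2)/1000=0.5*1055*(2.72^2-5.51^2)/1000=-12.11 kPa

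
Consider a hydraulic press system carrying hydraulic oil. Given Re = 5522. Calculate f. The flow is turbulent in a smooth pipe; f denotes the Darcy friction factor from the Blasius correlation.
Formula: f = \frac{0.316}{Re^{0.25}}
f = 0.316/5522^0.25 = 0.03666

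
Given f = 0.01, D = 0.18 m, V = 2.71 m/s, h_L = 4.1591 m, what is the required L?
Formula: h_L = f \frac{L}{D} \frac{V^2}{2g}
Substituting knowns: 4.1591 = 0.01·(L/0.18)·2.71²/(2·9.81)
Solving for L: L = 4.1591·2·9.81·0.18/(0.01·2.71²) = 200 m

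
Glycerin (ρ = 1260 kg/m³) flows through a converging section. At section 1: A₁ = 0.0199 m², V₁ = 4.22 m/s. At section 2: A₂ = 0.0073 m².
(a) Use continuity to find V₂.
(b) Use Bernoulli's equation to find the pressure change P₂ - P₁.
(a) Continuity: A₁V₁=A₂V₂ -> V₂=A₁V₁/A₂=0.0199*4.22/0.0073=11.50 m/s
(b) Bernoulli: P₂-P₁=0.5*rho*(V₁^2-V₂^2)/1000=0.5*1260*(4.22^2-11.50^2)/1000=-72.1 kPa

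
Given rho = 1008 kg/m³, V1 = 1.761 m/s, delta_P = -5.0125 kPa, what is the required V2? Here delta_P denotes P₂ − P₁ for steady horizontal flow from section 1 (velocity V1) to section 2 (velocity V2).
Formula: \Delta P = \frac{1}{2} \rho (V_1^2 - V_2^2)
Substituting knowns: -5.0125 = 0.5·1008·(1.761² − V2²)/1000
Solving for V2: V2 = √(1.761² − 2·(-5.0125·1000)/1008) = 3.612 m/s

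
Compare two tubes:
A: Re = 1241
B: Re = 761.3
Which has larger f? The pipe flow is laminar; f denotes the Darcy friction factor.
f(A) = 0.05157, f(B) = 0.08407. Answer: B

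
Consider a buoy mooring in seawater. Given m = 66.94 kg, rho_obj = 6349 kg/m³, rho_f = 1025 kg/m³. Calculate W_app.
Formula: W_{app} = mg\left(1 - \frac{\rho_f}{\rho_{obj}}\right)
W_app = 66.94·9.81·(1 − 1025/6349) = 550.7 N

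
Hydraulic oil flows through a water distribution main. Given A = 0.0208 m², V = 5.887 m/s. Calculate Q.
Formula: Q = A V
Q = 0.0208·5.887·1000 = 122.4 L/s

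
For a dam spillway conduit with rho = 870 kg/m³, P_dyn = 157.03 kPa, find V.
Formula: P_{dyn} = \frac{1}{2} \rho V^2
Substituting knowns: 157.03 = 0.5·870·V²/1000
Solving for V: V = √(2·(157.03·1000)/870) = 19 m/s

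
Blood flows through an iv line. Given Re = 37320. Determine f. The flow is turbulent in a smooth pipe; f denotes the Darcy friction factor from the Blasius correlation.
Formula: f = \frac{0.316}{Re^{0.25}}
f = 0.316/37320^0.25 = 0.02274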